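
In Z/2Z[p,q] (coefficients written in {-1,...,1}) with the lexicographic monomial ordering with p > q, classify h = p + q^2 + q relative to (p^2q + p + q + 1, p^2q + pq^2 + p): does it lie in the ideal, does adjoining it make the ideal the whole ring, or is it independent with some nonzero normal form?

p + q^2 + q lies in I (it reduces to 0).

First compute the reduced Gröbner basis of I by Buchberger's algorithm.
f_1 = p^2q + p + q + 1, LT = p^2q.
f_2 = p^2q + pq^2 + p, LT = p^2q.

S(f_1,f_2): lcm = p^2q. S = pq^2 + q + 1.
  reduce S modulo (f_1, f_2):
  remainder pq^2 + q + 1 ≠ 0; add k_3 = pq^2 + q + 1 to the basis.

S(f_1,k_3): lcm = p^2q^2. S = p + q^2 + q.
  reduce S modulo (f_1, f_2, k_3):
  remainder p + q^2 + q ≠ 0; add k_4 = p + q^2 + q to the basis.

S(k_3,k_4): lcm = pq^2. S = q^4 + q^3 + q + 1.
  reduce S modulo (f_1, f_2, k_3, k_4):
  remainder q^4 + q^3 + q + 1 ≠ 0; add k_5 = q^4 + q^3 + q + 1 to the basis.

The other S-polynomials (S(f_2,k_3), S(f_1,k_4), S(f_2,k_4), S(f_1,k_5), S(f_2,k_5), S(k_3,k_5), S(k_4,k_5)) all reduce to 0 modulo the current basis, so we have a Gröbner basis.
Inter-reduce: drop elements whose leading term is divisible by another's, tail-reduce, and make monic.
Reduced Gröbner basis: {p + q^2 + q, q^4 + q^3 + q + 1}.
Label its elements g_1 = p + q^2 + q, g_2 = q^4 + q^3 + q + 1.

Reduce h = p + q^2 + q modulo G:
  leading term p: subtract (1)·g_1 from p + q^2 + q → 0
  normal form = 0.
Since the normal form is 0, h ∈ I.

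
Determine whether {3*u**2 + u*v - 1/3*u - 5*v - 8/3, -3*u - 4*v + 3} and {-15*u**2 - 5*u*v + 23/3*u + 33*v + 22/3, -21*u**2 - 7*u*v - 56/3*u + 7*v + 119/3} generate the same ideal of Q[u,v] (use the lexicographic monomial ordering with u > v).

Yes, the ideals are equal.

Since reduced Gröbner bases are canonical representatives of ideals under a given ordering, it suffices to compute and compare them.
Buchberger on the first generating set:
f_1 = 3*u**2 + u*v - 1/3*u - 5*v - 8/3, LT = u**2.
f_2 = -3*u - 4*v + 3, LT = u.

S(f_1,f_2): lcm = u**2. S = -u*v + 8/9*u - 5/3*v - 8/9.
  reduce S modulo (f_1, f_2):
  remainder 4/3*v**2 - 104/27*v ≠ 0; add g_3 = 4/3*v**2 - 104/27*v to the basis.

The other S-polynomials (S(f_1,g_3), S(f_2,g_3)) all reduce to 0 modulo the current basis, so we have a Gröbner basis.
Inter-reduce: drop elements whose leading term is divisible by another's, tail-reduce, and make monic.
Reduced Gröbner basis: {u + 4/3*v - 1, v**2 - 26/9*v}.

Buchberger on the second generating set:
h_1 = -15*u**2 - 5*u*v + 23/3*u + 33*v + 22/3, LT = u**2.
h_2 = -21*u**2 - 7*u*v - 56/3*u + 7*v + 119/3, LT = u**2.

S(h_1,h_2): lcm = u**2. S = -7/5*u - 28/15*v + 7/5.
  reduce S modulo (h_1, h_2):
  remainder -7/5*u - 28/15*v + 7/5 ≠ 0; add k_3 = -7/5*u - 28/15*v + 7/5 to the basis.

S(h_1,k_3): lcm = u**2. S = -u*v + 22/45*u - 11/5*v - 22/45.
  reduce S modulo (h_1, h_2, k_3):
  remainder 4/3*v**2 - 104/27*v ≠ 0; add k_4 = 4/3*v**2 - 104/27*v to the basis.

The other S-polynomials (S(h_2,k_3), S(h_1,k_4), S(h_2,k_4), S(k_3,k_4)) all reduce to 0 modulo the current basis, so we have a Gröbner basis.
Inter-reduce: drop elements whose leading term is divisible by another's, tail-reduce, and make monic.
Reduced Gröbner basis: {u + 4/3*v - 1, v**2 - 26/9*v}.

Same reduced basis, so the two generating sets span the same ideal.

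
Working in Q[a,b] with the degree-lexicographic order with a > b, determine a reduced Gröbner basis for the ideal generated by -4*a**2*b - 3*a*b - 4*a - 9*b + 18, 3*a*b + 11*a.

G = {a**2 + 21/44*a - 27/44*b + 27/22, a*b + 11/3*a, b**2 + 5/3*b - 22/3}

The reduced Gröbner basis is the canonical form of the ideal for this ordering.

f_1 = -4*a**2*b - 3*a*b - 4*a - 9*b + 18, LT = a**2*b.
f_2 = 3*a*b + 11*a, LT = a*b.

S(f_1,f_2): lcm = a**2*b. S = -11/3*a**2 + 3/4*a*b + a + 9/4*b - 9/2.
  reduce S modulo (f_1, f_2):
  remainder -11/3*a**2 - 7/4*a + 9/4*b - 9/2 ≠ 0; add g_3 = -11/3*a**2 - 7/4*a + 9/4*b - 9/2 to the basis.

S(f_1,g_3): lcm = a**2*b. S = 3/11*a*b + 27/44*b**2 + a + 45/44*b - 9/2.
  reduce S modulo (f_1, f_2, g_3):
  remainder 27/44*b**2 + 45/44*b - 9/2 ≠ 0; add g_4 = 27/44*b**2 + 45/44*b - 9/2 to the basis.

The other S-polynomials (S(f_2,g_3), S(f_1,g_4), S(f_2,g_4), S(g_3,g_4)) all reduce to 0 modulo the current basis, so we have a Gröbner basis.
Inter-reduce: drop elements whose leading term is divisible by another's, tail-reduce, and make monic.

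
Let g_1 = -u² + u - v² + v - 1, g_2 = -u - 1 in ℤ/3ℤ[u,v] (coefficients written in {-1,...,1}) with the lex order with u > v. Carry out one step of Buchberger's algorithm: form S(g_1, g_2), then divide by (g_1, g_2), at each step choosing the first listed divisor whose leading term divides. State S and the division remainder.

S(g_1, g_2) = u + v² - v + 1; remainder on division = v² - v.

lcm(LM(g_1), LM(g_2)) = u².
S = (lcm/LT(g_1))·g_1 − (lcm/LT(g_2))·g_2 = u + v² - v + 1.
Reduce S modulo (g_1, g_2) in that order:
  leading term u: subtract (-1)·g_2 from u + v² - v + 1 → v² - v
  leading term v²: no divisor's leading term divides it; move v² to the remainder.
  leading term v: no divisor's leading term divides it; move -v to the remainder.
The remainder v² - v is nonzero, so it would be added as the next basis element.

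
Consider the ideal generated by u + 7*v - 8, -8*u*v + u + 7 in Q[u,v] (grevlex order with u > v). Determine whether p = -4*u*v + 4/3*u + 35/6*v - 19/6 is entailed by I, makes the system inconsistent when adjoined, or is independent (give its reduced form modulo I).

-4*u*v + 4/3*u + 35/6*v - 19/6 lies in I (it reduces to 0).

First compute the reduced Gröbner basis of I by Buchberger's algorithm.
f_1 = u + 7*v - 8, LT = u.
f_2 = -8*u*v + u + 7, LT = u*v.

S(f_1,f_2): lcm = u*v. S = 7*v**2 + 1/8*u - 8*v + 7/8.
  reduce S modulo (f_1, f_2):
  remainder 7*v**2 - 71/8*v + 15/8 ≠ 0; add h_3 = 7*v**2 - 71/8*v + 15/8 to the basis.

The other S-polynomials (S(f_1,h_3), S(f_2,h_3)) all reduce to 0 modulo the current basis, so we have a Gröbner basis.
Inter-reduce: drop elements whose leading term is divisible by another's, tail-reduce, and make monic.
Reduced Gröbner basis: {v**2 - 71/56*v + 15/56, u + 7*v - 8}.
Label its elements g_1 = v**2 - 71/56*v + 15/56, g_2 = u + 7*v - 8.

Reduce p = -4*u*v + 4/3*u + 35/6*v - 19/6 modulo G:
  leading term u*v: subtract (-4*v)·g_2 from -4*u*v + 4/3*u + 35/6*v - 19/6 → 28*v**2 + 4/3*u - 157/6*v - 19/6
  leading term v**2: subtract (28)·g_1 from 28*v**2 + 4/3*u - 157/6*v - 19/6 → 4/3*u + 28/3*v - 32/3
  leading term u: subtract (4/3)·g_2 from 4/3*u + 28/3*v - 32/3 → 0
  normal form = 0.
Since the normal form is 0, p ∈ I.

Ideal membership is decidable via reduction modulo a Gröbner basis.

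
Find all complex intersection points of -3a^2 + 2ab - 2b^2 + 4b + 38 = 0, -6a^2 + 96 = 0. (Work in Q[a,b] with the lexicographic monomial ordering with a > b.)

{(4, 1), (4, 5), (-4, -1 - 2*I), (-4, -1 + 2*I)}

Compute a lex Gröbner basis by Buchberger's algorithm.
f_1 = -3a^2 + 2ab - 2b^2 + 4b + 38, LT = a^2.
f_2 = -6a^2 + 96, LT = a^2.

S(f_1,f_2): lcm = a^2. S = -2/3ab + 2/3b^2 - 4/3b + 10/3.
  leading term ab: no divisor's leading term divides it; move -2/3ab to the remainder.
  leading term b^2: no divisor's leading term divides it; move 2/3b^2 to the remainder.
  leading term b: no divisor's leading term divides it; move -4/3b to the remainder.
  leading term 1: no divisor's leading term divides it; move 10/3 to the remainder.
  remainder -2/3ab + 2/3b^2 - 4/3b + 10/3 ≠ 0; add h_3 = -2/3ab + 2/3b^2 - 4/3b + 10/3 to the basis.

S(f_1,h_3): lcm = a^2b. S = 1/3ab^2 - 2ab + 5a + 2/3b^3 - 4/3b^2 - 38/3b.
  leading term ab^2: subtract (-1/2b)·h_3 from 1/3ab^2 - 2ab + 5a + 2/3b^3 - 4/3b^2 - 38/3b → -2ab + 5a + b^3 - 2b^2 - 11b
  leading term ab: subtract (3)·h_3 from -2ab + 5a + b^3 - 2b^2 - 11b → 5a + b^3 - 4b^2 - 7b - 10
  leading term a: no divisor's leading term divides it; move 5a to the remainder.
  leading term b^3: no divisor's leading term divides it; move b^3 to the remainder.
  leading term b^2: no divisor's leading term divides it; move -4b^2 to the remainder.
  leading term b: no divisor's leading term divides it; move -7b to the remainder.
  leading term 1: no divisor's leading term divides it; move -10 to the remainder.
  remainder 5a + b^3 - 4b^2 - 7b - 10 ≠ 0; add h_4 = 5a + b^3 - 4b^2 - 7b - 10 to the basis.

S(f_1,h_4): lcm = a^2. S = -1/5ab^3 + 4/5ab^2 + 11/15ab + 2a + 2/3b^2 - 4/3b - 38/3.
  leading term ab^3: subtract (3/10b^2)·h_3 from -1/5ab^3 + 4/5ab^2 + 11/15ab + 2a + 2/3b^2 - 4/3b - 38/3 → 4/5ab^2 + 11/15ab + 2a - 1/5b^4 + 2/5b^3 - 1/3b^2 - 4/3b - 38/3
  leading term ab^2: subtract (-6/5b)·h_3 from 4/5ab^2 + 11/15ab + 2a - 1/5b^4 + 2/5b^3 - 1/3b^2 - 4/3b - 38/3 → 11/15ab + 2a - 1/5b^4 + 6/5b^3 - 29/15b^2 + 8/3b - 38/3
  leading term ab: subtract (-11/10)·h_3 from 11/15ab + 2a - 1/5b^4 + 6/5b^3 - 29/15b^2 + 8/3b - 38/3 → 2a - 1/5b^4 + 6/5b^3 - 6/5b^2 + 6/5b - 9
  leading term a: subtract (2/5)·h_4 from 2a - 1/5b^4 + 6/5b^3 - 6/5b^2 + 6/5b - 9 → -1/5b^4 + 4/5b^3 + 2/5b^2 + 4b - 5
  leading term b^4: no divisor's leading term divides it; move -1/5b^4 to the remainder.
  leading term b^3: no divisor's leading term divides it; move 4/5b^3 to the remainder.
  leading term b^2: no divisor's leading term divides it; move 2/5b^2 to the remainder.
  leading term b: no divisor's leading term divides it; move 4b to the remainder.
  leading term 1: no divisor's leading term divides it; move -5 to the remainder.
  remainder -1/5b^4 + 4/5b^3 + 2/5b^2 + 4b - 5 ≠ 0; add h_5 = -1/5b^4 + 4/5b^3 + 2/5b^2 + 4b - 5 to the basis.

The other S-polynomials (S(f_2,h_3), S(f_2,h_4), S(h_3,h_4), S(f_1,h_5), S(f_2,h_5), S(h_3,h_5), S(h_4,h_5)) all reduce to 0 modulo the current basis, so we have a Gröbner basis.
Inter-reduce: drop elements whose leading term is divisible by another's, tail-reduce, and make monic.
Reduced Gröbner basis: {a + 1/5b^3 - 4/5b^2 - 7/5b - 2, b^4 - 4b^3 - 2b^2 - 20b + 25}.

Elimination: the polynomial b^4 - 4b^3 - 2b^2 - 20b + 25 lies in the elimination ideal for b, so b ∈ {1, 5, -1 - 2*I, -1 + 2*I}. For each such b, the remaining basis elements (now univariate) give the rest of the solution.
  b = 1: the earlier basis element becomes a - 4 = 0, giving a = 4 — point (4, 1).
  b = 5: the earlier basis element becomes a - 4 = 0, giving a = 4 — point (4, 5).
  b = -1 - 2*I: the earlier basis element becomes a + 4 = 0, giving a = -4 — point (-4, -1 - 2*I).
  b = -1 + 2*I: the earlier basis element becomes a + 4 = 0, giving a = -4 — point (-4, -1 + 2*I).
Substituting each solution back into the original system confirms all equations vanish.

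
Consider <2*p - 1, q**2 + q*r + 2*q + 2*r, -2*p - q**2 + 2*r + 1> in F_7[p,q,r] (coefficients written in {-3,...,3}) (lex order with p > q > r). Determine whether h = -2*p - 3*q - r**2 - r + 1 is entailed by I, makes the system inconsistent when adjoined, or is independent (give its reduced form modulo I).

First compute the reduced Gröbner basis of I by Buchberger's algorithm.
f_1 = 2*p - 1, LT = p.
f_2 = q**2 + q*r + 2*q + 2*r, LT = q**2.
f_3 = -2*p - q**2 + 2*r + 1, LT = p.

S(f_1,f_3): lcm = p. S = 3*q**2 + r.
  leading term q**2: subtract (3)·f_2 from 3*q**2 + r → -3*q*r + q + 2*r
  leading term q*r: no divisor's leading term divides it; move -3*q*r to the remainder.
  leading term q: no divisor's leading term divides it; move q to the remainder.
  leading term r: no divisor's leading term divides it; move 2*r to the remainder.
  remainder -3*q*r + q + 2*r ≠ 0; add k_4 = -3*q*r + q + 2*r to the basis.

S(f_2,k_4): lcm = q**2*r. S = -2*q**2 + q*r**2 - 2*q*r + 2*r**2.
  leading term q**2: subtract (-2)·f_2 from -2*q**2 + q*r**2 - 2*q*r + 2*r**2 → q*r**2 - 3*q + 2*r**2 - 3*r
  leading term q*r**2: subtract (2*r)·k_4 from q*r**2 - 3*q + 2*r**2 - 3*r → -2*q*r - 3*q - 2*r**2 - 3*r
  leading term q*r: subtract (3)·k_4 from -2*q*r - 3*q - 2*r**2 - 3*r → q - 2*r**2 - 2*r
  leading term q: no divisor's leading term divides it; move q to the remainder.
  leading term r**2: no divisor's leading term divides it; move -2*r**2 to the remainder.
  leading term r: no divisor's leading term divides it; move -2*r to the remainder.
  remainder q - 2*r**2 - 2*r ≠ 0; add k_5 = q - 2*r**2 - 2*r to the basis.

S(k_4,k_5): lcm = q*r. S = 2*q + 2*r**3 + 2*r**2 - 3*r.
  leading term q: subtract (2)·k_5 from 2*q + 2*r**3 + 2*r**2 - 3*r → 2*r**3 - r**2 + r
  leading term r**3: no divisor's leading term divides it; move 2*r**3 to the remainder.
  leading term r**2: no divisor's leading term divides it; move -r**2 to the remainder.
  leading term r: no divisor's leading term divides it; move r to the remainder.
  remainder 2*r**3 - r**2 + r ≠ 0; add k_6 = 2*r**3 - r**2 + r to the basis.

The other S-polynomials (S(f_1,f_2), S(f_2,f_3), S(f_1,k_4), S(f_3,k_4), S(f_1,k_5), S(f_2,k_5), S(f_3,k_5), S(f_1,k_6), S(f_2,k_6), S(f_3,k_6), S(k_4,k_6), S(k_5,k_6)) all reduce to 0 modulo the current basis, so we have a Gröbner basis.
Inter-reduce: drop elements whose leading term is divisible by another's, tail-reduce, and make monic.
Reduced Gröbner basis: {p + 3, q - 2*r**2 - 2*r, r**3 + 3*r**2 - 3*r}.
Label its elements g_1 = p + 3, g_2 = q - 2*r**2 - 2*r, g_3 = r**3 + 3*r**2 - 3*r.

Reduce h = -2*p - 3*q - r**2 - r + 1 modulo G:
  leading term p: subtract (-2)·g_1 from -2*p - 3*q - r**2 - r + 1 → -3*q - r**2 - r
  leading term q: subtract (-3)·g_2 from -3*q - r**2 - r → 0
  normal form = 0.
Since the normal form is 0, h ∈ I.

Ideal membership is decidable via reduction modulo a Gröbner basis.

-2*p - 3*q - r**2 - r + 1 lies in I (it reduces to 0).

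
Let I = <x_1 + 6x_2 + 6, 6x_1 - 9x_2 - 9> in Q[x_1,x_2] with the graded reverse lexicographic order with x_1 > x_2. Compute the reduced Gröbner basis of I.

This is the nonlinear analogue of row-reducing a linear system.

f_1 = x_1 + 6x_2 + 6, LT = x_1.
f_2 = 6x_1 - 9x_2 - 9, LT = x_1.

S(f_1,f_2): lcm = x_1. S = 15/2x_2 + 15/2.
  leading term x_2: no divisor's leading term divides it; move 15/2x_2 to the remainder.
  leading term 1: no divisor's leading term divides it; move 15/2 to the remainder.
  remainder 15/2x_2 + 15/2 ≠ 0; add g_3 = 15/2x_2 + 15/2 to the basis.

S(f_1,g_3): leading monomials are coprime, so the S-polynomial reduces to 0 (Buchberger's first criterion).
S(f_2,g_3): leading monomials are coprime, so the S-polynomial reduces to 0 (Buchberger's first criterion).
Every S-polynomial of the final basis reduces to 0, so we have a Gröbner basis.
Inter-reduce: drop elements whose leading term is divisible by another's, tail-reduce, and make monic.

G = {x_1, x_2 + 1}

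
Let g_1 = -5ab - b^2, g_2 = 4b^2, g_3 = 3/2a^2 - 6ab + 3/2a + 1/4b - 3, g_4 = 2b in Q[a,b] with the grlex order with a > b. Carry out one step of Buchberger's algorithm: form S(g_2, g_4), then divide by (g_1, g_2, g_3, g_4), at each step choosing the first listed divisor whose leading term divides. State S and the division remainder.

lcm(LM(g_2), LM(g_4)) = b^2.
S = (lcm/LT(g_2))·g_2 − (lcm/LT(g_4))·g_4 = 0.
Reduce S modulo (g_1, g_2, g_3, g_4) in that order:
The remainder is 0, so this S-polynomial contributes no new basis element.

S(g_2, g_4) = 0; remainder on division = 0.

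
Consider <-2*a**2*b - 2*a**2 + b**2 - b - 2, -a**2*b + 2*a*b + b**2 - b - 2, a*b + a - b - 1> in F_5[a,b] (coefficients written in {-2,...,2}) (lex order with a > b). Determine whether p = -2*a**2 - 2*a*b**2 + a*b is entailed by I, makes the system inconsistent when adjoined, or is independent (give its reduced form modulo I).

First compute the reduced Gröbner basis of I by Buchberger's algorithm.
f_1 = -2*a**2*b - 2*a**2 + b**2 - b - 2, LT = a**2*b.
f_2 = -a**2*b + 2*a*b + b**2 - b - 2, LT = a**2*b.
f_3 = a*b + a - b - 1, LT = a*b.

S(f_1,f_2): lcm = a**2*b. S = a**2 + 2*a*b - 2*b**2 + 2*b - 1.
  reduce S modulo (f_1, f_2, f_3):
  remainder a**2 - 2*a - 2*b**2 - b + 1 ≠ 0; add h_4 = a**2 - 2*a - 2*b**2 - b + 1 to the basis.

S(f_1,f_3): lcm = a**2*b. S = a*b + a + 2*b**2 - 2*b + 1.
  reduce S modulo (f_1, f_2, f_3, h_4):
  remainder 2*b**2 - b + 2 ≠ 0; add h_5 = 2*b**2 - b + 2 to the basis.

S(f_1,h_4): lcm = a**2*b. S = a**2 + 2*a*b + 2*b**3 - 2*b**2 + 2*b + 1.
  reduce S modulo (f_1, f_2, f_3, h_4, h_5):
  remainder b + 1 ≠ 0; add h_6 = b + 1 to the basis.

The other S-polynomials (S(f_2,f_3), S(f_2,h_4), S(f_3,h_4), S(f_1,h_5), S(f_2,h_5), S(f_3,h_5), S(h_4,h_5), S(f_1,h_6), S(f_2,h_6), S(f_3,h_6), S(h_4,h_6), S(h_5,h_6)) all reduce to 0 modulo the current basis, so we have a Gröbner basis.
Inter-reduce: drop elements whose leading term is divisible by another's, tail-reduce, and make monic.
Reduced Gröbner basis: {a**2 - 2*a, b + 1}.
Label its elements g_1 = a**2 - 2*a, g_2 = b + 1.

Reduce p = -2*a**2 - 2*a*b**2 + a*b modulo G:
  leading term a**2: subtract (-2)·g_1 from -2*a**2 - 2*a*b**2 + a*b → -2*a*b**2 + a*b + a
  leading term a*b**2: subtract (-2*a*b)·g_2 from -2*a*b**2 + a*b + a → -2*a*b + a
  leading term a*b: subtract (-2*a)·g_2 from -2*a*b + a → -2*a
  leading term a: no divisor's leading term divides it; move -2*a to the remainder.
  normal form = -2*a.
The normal form is nonzero, so p ∉ I. Since p minus its normal form lies in I, I + (p) = I + (r) where r = -2*a; decide whether this ideal is the whole ring.
Run Buchberger on G together with r (pairs among the g_i already reduce to 0 since G is a Gröbner basis):
g_1 = a**2 - 2*a, LT = a**2.
g_2 = b + 1, LT = b.
r = -2*a, LT = a.

The S-polynomials (S(g_1,g_2), S(g_1,r), S(g_2,r)) all reduce to 0 modulo the current basis, so we have a Gröbner basis.
Inter-reduce: drop elements whose leading term is divisible by another's, tail-reduce, and make monic.
Reduced Gröbner basis: {a, b + 1}.
The reduced Gröbner basis of I + (p) is {a, b + 1} ≠ {1}, a proper ideal, so the enlarged system stays consistent: p is independent of I, with normal form -2*a.

-2*a**2 - 2*a*b**2 + a*b is independent of I; its normal form modulo I is -2*a.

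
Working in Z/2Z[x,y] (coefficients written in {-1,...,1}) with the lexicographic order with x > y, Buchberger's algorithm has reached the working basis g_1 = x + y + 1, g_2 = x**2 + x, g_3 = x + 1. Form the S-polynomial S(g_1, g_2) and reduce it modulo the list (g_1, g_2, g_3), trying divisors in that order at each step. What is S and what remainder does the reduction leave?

S(g_1, g_2) = x*y; remainder on division = y**2 + y.

lcm(LM(g_1), LM(g_2)) = x**2.
S = (lcm/LT(g_1))·g_1 − (lcm/LT(g_2))·g_2 = x*y.
Reduce S modulo (g_1, g_2, g_3) in that order:
  leading term x*y: subtract (y)·g_1 from x*y → y**2 + y
  leading term y**2: no divisor's leading term divides it; move y**2 to the remainder.
  leading term y: no divisor's leading term divides it; move y to the remainder.
The remainder y**2 + y is nonzero, so it would be added as the next basis element.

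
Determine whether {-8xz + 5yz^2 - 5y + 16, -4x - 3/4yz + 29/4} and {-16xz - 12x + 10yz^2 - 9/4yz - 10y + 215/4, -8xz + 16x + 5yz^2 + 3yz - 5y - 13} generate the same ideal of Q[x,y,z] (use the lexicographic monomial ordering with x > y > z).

Yes, the ideals are equal.

For a fixed monomial order, each ideal has a unique reduced Gröbner basis; comparing bases decides equality.
Buchberger on the first generating set:
f_1 = -8xz + 5yz^2 - 5y + 16, LT = xz.
f_2 = -4x - 3/4yz + 29/4, LT = x.

S(f_1,f_2): lcm = xz. S = -13/16yz^2 + 5/8y + 29/16z - 2.
  reduce S modulo (f_1, f_2):
  remainder -13/16yz^2 + 5/8y + 29/16z - 2 ≠ 0; add g_3 = -13/16yz^2 + 5/8y + 29/16z - 2 to the basis.

The other S-polynomials (S(f_1,g_3), S(f_2,g_3)) all reduce to 0 modulo the current basis, so we have a Gröbner basis.
Inter-reduce: drop elements whose leading term is divisible by another's, tail-reduce, and make monic.
Reduced Gröbner basis: {x + 3/16yz - 29/16, yz^2 - 10/13y - 29/13z + 32/13}.

Buchberger on the second generating set:
h_1 = -16xz - 12x + 10yz^2 - 9/4yz - 10y + 215/4, LT = xz.
h_2 = -8xz + 16x + 5yz^2 + 3yz - 5y - 13, LT = xz.

S(h_1,h_2): lcm = xz. S = 11/4x + 33/64yz - 319/64.
  reduce S modulo (h_1, h_2):
  remainder 11/4x + 33/64yz - 319/64 ≠ 0; add k_3 = 11/4x + 33/64yz - 319/64 to the basis.

S(h_1,k_3): lcm = xz. S = 3/4x - 13/16yz^2 + 9/64yz + 5/8y + 29/16z - 215/64.
  reduce S modulo (h_1, h_2, k_3):
  remainder -13/16yz^2 + 5/8y + 29/16z - 2 ≠ 0; add k_4 = -13/16yz^2 + 5/8y + 29/16z - 2 to the basis.

The other S-polynomials (S(h_2,k_3), S(h_1,k_4), S(h_2,k_4), S(k_3,k_4)) all reduce to 0 modulo the current basis, so we have a Gröbner basis.
Inter-reduce: drop elements whose leading term is divisible by another's, tail-reduce, and make monic.
Reduced Gröbner basis: {x + 3/16yz - 29/16, yz^2 - 10/13y - 29/13z + 32/13}.

Same reduced basis, so the two generating sets span the same ideal.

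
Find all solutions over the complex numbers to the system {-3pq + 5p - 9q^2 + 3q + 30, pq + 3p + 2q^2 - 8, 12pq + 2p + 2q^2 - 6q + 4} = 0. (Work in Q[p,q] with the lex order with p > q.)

{(0, 2)}

Compute a lex Gröbner basis by Buchberger's algorithm.
f_1 = -3pq + 5p - 9q^2 + 3q + 30, LT = pq.
f_2 = pq + 3p + 2q^2 - 8, LT = pq.
f_3 = 12pq + 2p + 2q^2 - 6q + 4, LT = pq.

S(f_1,f_2): lcm = pq. S = -14/3p + q^2 - q - 2.
  reduce S modulo (f_1, f_2, f_3):
  remainder -14/3p + q^2 - q - 2 ≠ 0; add h_4 = -14/3p + q^2 - q - 2 to the basis.

S(f_1,f_3): lcm = pq. S = -11/6p + 17/6q^2 - 1/2q - 31/3.
  reduce S modulo (f_1, f_2, f_3, h_4):
  remainder 205/84q^2 - 3/28q - 401/42 ≠ 0; add h_5 = 205/84q^2 - 3/28q - 401/42 to the basis.

S(f_1,h_4): lcm = pq. S = -5/3p + 3/14q^3 + 39/14q^2 - 10/7q - 10.
  reduce S modulo (f_1, f_2, f_3, h_4, h_5):
  remainder -5298/42025q + 10596/42025 ≠ 0; add h_6 = -5298/42025q + 10596/42025 to the basis.

The other S-polynomials (S(f_2,f_3), S(f_2,h_4), S(f_3,h_4), S(f_1,h_5), S(f_2,h_5), S(f_3,h_5), S(h_4,h_5), S(f_1,h_6), S(f_2,h_6), S(f_3,h_6), S(h_4,h_6), S(h_5,h_6)) all reduce to 0 modulo the current basis, so we have a Gröbner basis.
Inter-reduce: drop elements whose leading term is divisible by another's, tail-reduce, and make monic.
Reduced Gröbner basis: {p, q - 2}.

A lex Gröbner basis eliminates variables successively. Here q - 2 depends only on q, with roots {2}; lifting each root through the earlier basis elements recovers the full solutions.
  q = 2: the earlier basis element becomes p = 0, giving p = 0 — point (0, 2).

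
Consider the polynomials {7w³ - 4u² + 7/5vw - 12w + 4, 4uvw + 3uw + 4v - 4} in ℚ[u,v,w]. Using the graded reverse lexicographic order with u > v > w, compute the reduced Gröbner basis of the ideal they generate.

G = {u³v + ¾u³ + 7/4vw² - uv + 7/20v² - 7/4w² - ¾u - 67/20v + 3, uvw + ¾uw + v - 1, w³ - 4/7u² + ⅕vw - 12/7w + 4/7}

The reduced Gröbner basis is the canonical form of the ideal for this ordering.

f_1 = 7w³ - 4u² + 7/5vw - 12w + 4, LT = w³.
f_2 = 4uvw + 3uw + 4v - 4, LT = uvw.

S(f_1,f_2): lcm = uvw³. S = -4/7u³v + ⅕uv²w - ¾uw³ - 12/7uvw - vw² + 4/7uv + w².
  reduce S modulo (f_1, f_2):
  remainder -4/7u³v - 3/7u³ - vw² + 4/7uv - ⅕v² + w² + 3/7u + 67/35v - 12/7 ≠ 0; add g_3 = -4/7u³v - 3/7u³ - vw² + 4/7uv - ⅕v² + w² + 3/7u + 67/35v - 12/7 to the basis.

The other S-polynomials (S(f_1,g_3), S(f_2,g_3)) all reduce to 0 modulo the current basis, so we have a Gröbner basis.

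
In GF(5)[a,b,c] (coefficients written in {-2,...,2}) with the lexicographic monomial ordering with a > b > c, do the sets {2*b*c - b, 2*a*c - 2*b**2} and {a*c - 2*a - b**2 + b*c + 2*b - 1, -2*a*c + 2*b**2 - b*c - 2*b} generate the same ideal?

Equality of ideals is decidable: compute both reduced Gröbner bases (unique for the ordering) and check whether they agree.
Buchberger on the first generating set:
f_1 = 2*b*c - b, LT = b*c.
f_2 = 2*a*c - 2*b**2, LT = a*c.

S(f_1,f_2): lcm = a*b*c. S = 2*a*b + b**3.
  leading term a*b: no divisor's leading term divides it; move 2*a*b to the remainder.
  leading term b**3: no divisor's leading term divides it; move b**3 to the remainder.
  remainder 2*a*b + b**3 ≠ 0; add g_3 = 2*a*b + b**3 to the basis.

The other S-polynomials (S(f_1,g_3), S(f_2,g_3)) all reduce to 0 modulo the current basis, so we have a Gröbner basis.
Inter-reduce: drop elements whose leading term is divisible by another's, tail-reduce, and make monic.
Reduced Gröbner basis: {a*b - 2*b**3, a*c - b**2, b*c + 2*b}.

Buchberger on the second generating set:
h_1 = a*c - 2*a - b**2 + b*c + 2*b - 1, LT = a*c.
h_2 = -2*a*c + 2*b**2 - b*c - 2*b, LT = a*c.

S(h_1,h_2): lcm = a*c. S = -2*a - 2*b*c + b - 1.
  leading term a: no divisor's leading term divides it; move -2*a to the remainder.
  leading term b*c: no divisor's leading term divides it; move -2*b*c to the remainder.
  leading term b: no divisor's leading term divides it; move b to the remainder.
  leading term 1: no divisor's leading term divides it; move -1 to the remainder.
  remainder -2*a - 2*b*c + b - 1 ≠ 0; add k_3 = -2*a - 2*b*c + b - 1 to the basis.

S(h_1,k_3): lcm = a*c. S = -2*a - b**2 - b*c**2 - b*c + 2*b + 2*c - 1.
  leading term a: subtract (1)·k_3 from -2*a - b**2 - b*c**2 - b*c + 2*b + 2*c - 1 → -b**2 - b*c**2 + b*c + b + 2*c
  leading term b**2: no divisor's leading term divides it; move -b**2 to the remainder.
  leading term b*c**2: no divisor's leading term divides it; move -b*c**2 to the remainder.
  leading term b*c: no divisor's leading term divides it; move b*c to the remainder.
  leading term b: no divisor's leading term divides it; move b to the remainder.
  leading term c: no divisor's leading term divides it; move 2*c to the remainder.
  remainder -b**2 - b*c**2 + b*c + b + 2*c ≠ 0; add k_4 = -b**2 - b*c**2 + b*c + b + 2*c to the basis.

The other S-polynomials (S(h_2,k_3), S(h_1,k_4), S(h_2,k_4), S(k_3,k_4)) all reduce to 0 modulo the current basis, so we have a Gröbner basis.
Inter-reduce: drop elements whose leading term is divisible by another's, tail-reduce, and make monic.
Reduced Gröbner basis: {a + b*c + 2*b - 2, b**2 + b*c**2 - b*c - b - 2*c}.

These differ, so the ideals are not equal.

No, the ideals differ.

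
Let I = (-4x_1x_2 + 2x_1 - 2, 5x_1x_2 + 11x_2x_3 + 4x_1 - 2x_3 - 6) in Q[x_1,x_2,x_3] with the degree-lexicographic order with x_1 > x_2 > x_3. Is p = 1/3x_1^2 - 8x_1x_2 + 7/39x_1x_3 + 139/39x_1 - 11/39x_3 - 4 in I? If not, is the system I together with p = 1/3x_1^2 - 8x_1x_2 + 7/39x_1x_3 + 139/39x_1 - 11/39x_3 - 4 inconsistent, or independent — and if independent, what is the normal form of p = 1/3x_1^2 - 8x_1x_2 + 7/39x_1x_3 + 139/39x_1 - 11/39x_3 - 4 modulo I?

1/3x_1^2 - 8x_1x_2 + 7/39x_1x_3 + 139/39x_1 - 11/39x_3 - 4 lies in I (it reduces to 0).

First compute the reduced Gröbner basis of I by Buchberger's algorithm.
f_1 = -4x_1x_2 + 2x_1 - 2, LT = x_1x_2.
f_2 = 5x_1x_2 + 11x_2x_3 + 4x_1 - 2x_3 - 6, LT = x_1x_2.

S(f_1,f_2): lcm = x_1x_2. S = -11/5x_2x_3 - 13/10x_1 + 2/5x_3 + 17/10.
  leading term x_2x_3: no divisor's leading term divides it; move -11/5x_2x_3 to the remainder.
  leading term x_1: no divisor's leading term divides it; move -13/10x_1 to the remainder.
  leading term x_3: no divisor's leading term divides it; move 2/5x_3 to the remainder.
  leading term 1: no divisor's leading term divides it; move 17/10 to the remainder.
  remainder -11/5x_2x_3 - 13/10x_1 + 2/5x_3 + 17/10 ≠ 0; add h_3 = -11/5x_2x_3 - 13/10x_1 + 2/5x_3 + 17/10 to the basis.

S(f_1,h_3): lcm = x_1x_2x_3. S = -13/22x_1^2 - 7/22x_1x_3 + 17/22x_1 + 1/2x_3.
  leading term x_1^2: no divisor's leading term divides it; move -13/22x_1^2 to the remainder.
  leading term x_1x_3: no divisor's leading term divides it; move -7/22x_1x_3 to the remainder.
  leading term x_1: no divisor's leading term divides it; move 17/22x_1 to the remainder.
  leading term x_3: no divisor's leading term divides it; move 1/2x_3 to the remainder.
  remainder -13/22x_1^2 - 7/22x_1x_3 + 17/22x_1 + 1/2x_3 ≠ 0; add h_4 = -13/22x_1^2 - 7/22x_1x_3 + 17/22x_1 + 1/2x_3 to the basis.

The other S-polynomials (S(f_2,h_3), S(f_1,h_4), S(f_2,h_4), S(h_3,h_4)) all reduce to 0 modulo the current basis, so we have a Gröbner basis.
Inter-reduce: drop elements whose leading term is divisible by another's, tail-reduce, and make monic.
Reduced Gröbner basis: {x_1^2 + 7/13x_1x_3 - 17/13x_1 - 11/13x_3, x_1x_2 - 1/2x_1 + 1/2, x_2x_3 + 13/22x_1 - 2/11x_3 - 17/22}.
Label its elements g_1 = x_1^2 + 7/13x_1x_3 - 17/13x_1 - 11/13x_3, g_2 = x_1x_2 - 1/2x_1 + 1/2, g_3 = x_2x_3 + 13/22x_1 - 2/11x_3 - 17/22.

Reduce p = 1/3x_1^2 - 8x_1x_2 + 7/39x_1x_3 + 139/39x_1 - 11/39x_3 - 4 modulo G:
  leading term x_1^2: subtract (1/3)·g_1 from 1/3x_1^2 - 8x_1x_2 + 7/39x_1x_3 + 139/39x_1 - 11/39x_3 - 4 → -8x_1x_2 + 4x_1 - 4
  leading term x_1x_2: subtract (-8)·g_2 from -8x_1x_2 + 4x_1 - 4 → 0
  normal form = 0.
Since the normal form is 0, p ∈ I.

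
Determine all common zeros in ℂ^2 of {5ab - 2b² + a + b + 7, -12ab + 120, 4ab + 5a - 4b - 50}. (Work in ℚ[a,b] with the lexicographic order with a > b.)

{(-2, -5)}

Compute a lex Gröbner basis by Buchberger's algorithm.
f_1 = 5ab + a - 2b² + b + 7, LT = ab.
f_2 = -12ab + 120, LT = ab.
f_3 = 4ab + 5a - 4b - 50, LT = ab.

S(f_1,f_2): lcm = ab. S = ⅕a - ⅖b² + ⅕b + 57/5.
  leading term a: no divisor's leading term divides it; move ⅕a to the remainder.
  leading term b²: no divisor's leading term divides it; move -⅖b² to the remainder.
  leading term b: no divisor's leading term divides it; move ⅕b to the remainder.
  leading term 1: no divisor's leading term divides it; move 57/5 to the remainder.
  remainder ⅕a - ⅖b² + ⅕b + 57/5 ≠ 0; add h_4 = ⅕a - ⅖b² + ⅕b + 57/5 to the basis.

S(f_1,f_3): lcm = ab. S = -21/20a - ⅖b² + 6/5b + 139/10.
  leading term a: subtract (-21/4)·h_4 from -21/20a - ⅖b² + 6/5b + 139/10 → -5/2b² + 9/4b + 295/4
  leading term b²: no divisor's leading term divides it; move -5/2b² to the remainder.
  leading term b: no divisor's leading term divides it; move 9/4b to the remainder.
  leading term 1: no divisor's leading term divides it; move 295/4 to the remainder.
  remainder -5/2b² + 9/4b + 295/4 ≠ 0; add h_5 = -5/2b² + 9/4b + 295/4 to the basis.

S(f_1,h_4): lcm = ab. S = ⅕a + 2b³ - 7/5b² - 284/5b + 7/5.
  leading term a: subtract (1)·h_4 from ⅕a + 2b³ - 7/5b² - 284/5b + 7/5 → 2b³ - b² - 57b - 10
  leading term b³: subtract (-⅘b)·h_5 from 2b³ - b² - 57b - 10 → ⅘b² + 2b - 10
  leading term b²: subtract (-8/25)·h_5 from ⅘b² + 2b - 10 → 68/25b + 68/5
  leading term b: no divisor's leading term divides it; move 68/25b to the remainder.
  leading term 1: no divisor's leading term divides it; move 68/5 to the remainder.
  remainder 68/25b + 68/5 ≠ 0; add h_6 = 68/25b + 68/5 to the basis.

The other S-polynomials (S(f_2,f_3), S(f_2,h_4), S(f_3,h_4), S(f_1,h_5), S(f_2,h_5), S(f_3,h_5), S(h_4,h_5), S(f_1,h_6), S(f_2,h_6), S(f_3,h_6), S(h_4,h_6), S(h_5,h_6)) all reduce to 0 modulo the current basis, so we have a Gröbner basis.
Inter-reduce: drop elements whose leading term is divisible by another's, tail-reduce, and make monic.
Reduced Gröbner basis: {a + 2, b + 5}.

The lex basis is triangular: the last element involves only b. Solving b + 5 = 0 gives b ∈ {-5}; substituting each value into the earlier elements determines the remaining variables.
  b = -5: the earlier basis element becomes a + 2 = 0, giving a = -2 — point (-2, -5).
A lex Gröbner basis triangularizes the system, enabling back-substitution.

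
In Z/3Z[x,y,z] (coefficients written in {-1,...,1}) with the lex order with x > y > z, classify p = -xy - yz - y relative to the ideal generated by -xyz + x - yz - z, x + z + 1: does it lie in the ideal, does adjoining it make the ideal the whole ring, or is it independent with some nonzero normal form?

First compute the reduced Gröbner basis of I by Buchberger's algorithm.
f_1 = -xyz + x - yz - z, LT = xyz.
f_2 = x + z + 1, LT = x.

S(f_1,f_2): lcm = xyz. S = -x - yz^{2} + z.
  reduce S modulo (f_1, f_2):
  remainder -yz^{2} - z + 1 ≠ 0; add h_3 = -yz^{2} - z + 1 to the basis.

The other S-polynomials (S(f_1,h_3), S(f_2,h_3)) all reduce to 0 modulo the current basis, so we have a Gröbner basis.
Inter-reduce: drop elements whose leading term is divisible by another's, tail-reduce, and make monic.
Reduced Gröbner basis: {x + z + 1, yz^{2} + z - 1}.
Label its elements g_1 = x + z + 1, g_2 = yz^{2} + z - 1.

Reduce p = -xy - yz - y modulo G:
  leading term xy: subtract (-y)·g_1 from -xy - yz - y → 0
  normal form = 0.
Since the normal form is 0, p ∈ I.

-xy - yz - y lies in I (it reduces to 0).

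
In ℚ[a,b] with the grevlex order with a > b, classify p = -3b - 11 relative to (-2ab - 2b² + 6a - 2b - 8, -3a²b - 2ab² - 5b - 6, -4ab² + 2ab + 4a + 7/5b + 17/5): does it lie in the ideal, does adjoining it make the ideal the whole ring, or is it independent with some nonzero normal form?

Adjoining -3b - 11 makes the ideal the whole ring: the system is inconsistent.

First compute the reduced Gröbner basis of I by Buchberger's algorithm.
f_1 = -2ab - 2b² + 6a - 2b - 8, LT = ab.
f_2 = -3a²b - 2ab² - 5b - 6, LT = a²b.
f_3 = -4ab² + 2ab + 4a + 7/5b + 17/5, LT = ab².

S(f_1,f_2): lcm = a²b. S = ⅓ab² - 3a² + ab + 4a - 5/3b - 2.
  reduce S modulo (f_1, f_2, f_3):
  remainder -⅓b³ - 3a² - 7/3b² + 10a - 5b - 10 ≠ 0; add h_4 = -⅓b³ - 3a² - 7/3b² + 10a - 5b - 10 to the basis.

S(f_1,f_3): lcm = ab². S = b³ - 5/2ab + b² + a + 87/20b + 17/20.
  reduce S modulo (f_1, f_2, f_3, h_4):
  remainder -9a² - 7/2b² + 47/2a - 163/20b - 383/20 ≠ 0; add h_5 = -9a² - 7/2b² + 47/2a - 163/20b - 383/20 to the basis.

S(f_2,f_3): lcm = a²b². S = ⅔ab³ + ½a²b + a² + 7/20ab + 5/3b² + 17/20a + 2b.
  reduce S modulo (f_1, f_2, f_3, h_4, h_5):
  remainder 2777/180b² - 3179/90a + 103/36b + 1024/45 ≠ 0; add h_6 = 2777/180b² - 3179/90a + 103/36b + 1024/45 to the basis.

S(f_2,h_4): lcm = a²b³. S = ⅔ab⁴ - 9a⁴ - 7a²b² + 30a³ - 15a²b + 5/3b³ - 30a² + 2b².
  reduce S modulo (f_1, f_2, f_3, h_4, h_5, h_6):
  remainder 15079553/999720a - 3495643/133296b - 82593751/1999440 ≠ 0; add h_7 = 15079553/999720a - 3495643/133296b - 82593751/1999440 to the basis.

S(f_3,h_4): lcm = ab³. S = -9a³ - 15/2ab² + 30a² - 16ab - 7/20b² - 30a - 17/20b.
  reduce S modulo (f_1, f_2, f_3, h_4, h_5, h_6, h_7):
  remainder -2942278399/150795530b - 2942278399/150795530 ≠ 0; add h_8 = -2942278399/150795530b - 2942278399/150795530 to the basis.

The other S-polynomials (S(f_1,h_4), S(f_1,h_5), S(f_2,h_5), S(f_3,h_5), S(h_4,h_5), S(f_1,h_6), S(f_2,h_6), S(f_3,h_6), S(h_4,h_6), S(h_5,h_6), S(f_1,h_7), S(f_2,h_7), S(f_3,h_7), S(h_4,h_7), S(h_5,h_7), S(h_6,h_7), S(f_1,h_8), S(f_2,h_8), S(f_3,h_8), S(h_4,h_8), S(h_5,h_8), S(h_6,h_8), S(h_7,h_8)) all reduce to 0 modulo the current basis, so we have a Gröbner basis.
Inter-reduce: drop elements whose leading term is divisible by another's, tail-reduce, and make monic.
Reduced Gröbner basis: {a - 1, b + 1}.
Label its elements g_1 = a - 1, g_2 = b + 1.

Reduce p = -3b - 11 modulo G:
  leading term b: subtract (-3)·g_2 from -3b - 11 → -8
  leading term 1: no divisor's leading term divides it; move -8 to the remainder.
  normal form = -8.
The normal form is nonzero, so p ∉ I. Since p minus its normal form lies in I, I + (p) = I + (r) where r = -8; decide whether this ideal is the whole ring.
Here r = -8 is a nonzero constant, hence a unit: 1 ∈ I + (p), the Gröbner basis of I + (p) is {1}, and the enlarged system has no common solution — adjoining p is inconsistent.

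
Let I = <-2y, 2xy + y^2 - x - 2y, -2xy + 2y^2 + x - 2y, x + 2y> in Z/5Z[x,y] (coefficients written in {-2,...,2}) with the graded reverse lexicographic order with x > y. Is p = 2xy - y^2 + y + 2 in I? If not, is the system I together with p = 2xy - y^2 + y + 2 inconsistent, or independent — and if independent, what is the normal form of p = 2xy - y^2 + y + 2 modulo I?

First compute the reduced Gröbner basis of I by Buchberger's algorithm.
f_1 = -2y, LT = y.
f_2 = 2xy + y^2 - x - 2y, LT = xy.
f_3 = -2xy + 2y^2 + x - 2y, LT = xy.
f_4 = x + 2y, LT = x.

The S-polynomials (S(f_1,f_2), S(f_1,f_3), S(f_1,f_4), S(f_2,f_3), S(f_2,f_4), S(f_3,f_4)) all reduce to 0 modulo the current basis, so we have a Gröbner basis.
Inter-reduce: drop elements whose leading term is divisible by another's, tail-reduce, and make monic.
Reduced Gröbner basis: {x, y}.
Label its elements g_1 = x, g_2 = y.

Reduce p = 2xy - y^2 + y + 2 modulo G:
  leading term xy: subtract (2y)·g_1 from 2xy - y^2 + y + 2 → -y^2 + y + 2
  leading term y^2: subtract (-y)·g_2 from -y^2 + y + 2 → y + 2
  leading term y: subtract (1)·g_2 from y + 2 → 2
  leading term 1: no divisor's leading term divides it; move 2 to the remainder.
  normal form = 2.
The normal form is nonzero, so p ∉ I. Since p minus its normal form lies in I, I + (p) = I + (r) where r = 2; decide whether this ideal is the whole ring.
Here r = 2 is a nonzero constant, hence a unit: 1 ∈ I + (p), the Gröbner basis of I + (p) is {1}, and the enlarged system has no common solution — adjoining p is inconsistent.

Adjoining 2xy - y^2 + y + 2 makes the ideal the whole ring: the system is inconsistent.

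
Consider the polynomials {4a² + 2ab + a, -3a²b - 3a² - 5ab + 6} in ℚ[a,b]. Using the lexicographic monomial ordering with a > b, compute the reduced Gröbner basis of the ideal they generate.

f_1 = 4a² + 2ab + a, LT = a².
f_2 = -3a²b - 3a² - 5ab + 6, LT = a²b.

S(f_1,f_2): lcm = a²b. S = -a² + ½ab² - 17/12ab + 2.
  leading term a²: subtract (-¼)·f_1 from -a² + ½ab² - 17/12ab + 2 → ½ab² - 11/12ab + ¼a + 2
  leading term ab²: no divisor's leading term divides it; move ½ab² to the remainder.
  leading term ab: no divisor's leading term divides it; move -11/12ab to the remainder.
  leading term a: no divisor's leading term divides it; move ¼a to the remainder.
  leading term 1: no divisor's leading term divides it; move 2 to the remainder.
  remainder ½ab² - 11/12ab + ¼a + 2 ≠ 0; add g_3 = ½ab² - 11/12ab + ¼a + 2 to the basis.

S(f_1,g_3): lcm = a²b². S = 11/6a²b - ½a² + ½ab³ + ¼ab² - 4a.
  leading term a²b: subtract (11/24b)·f_1 from 11/6a²b - ½a² + ½ab³ + ¼ab² - 4a → -½a² + ½ab³ - ⅔ab² - 11/24ab - 4a
  leading term a²: subtract (-⅛)·f_1 from -½a² + ½ab³ - ⅔ab² - 11/24ab - 4a → ½ab³ - ⅔ab² - 5/24ab - 31/8a
  leading term ab³: subtract (b)·g_3 from ½ab³ - ⅔ab² - 5/24ab - 31/8a → ¼ab² - 11/24ab - 31/8a - 2b
  leading term ab²: subtract (½)·g_3 from ¼ab² - 11/24ab - 31/8a - 2b → -4a - 2b - 1
  leading term a: no divisor's leading term divides it; move -4a to the remainder.
  leading term b: no divisor's leading term divides it; move -2b to the remainder.
  leading term 1: no divisor's leading term divides it; move -1 to the remainder.
  remainder -4a - 2b - 1 ≠ 0; add g_4 = -4a - 2b - 1 to the basis.

S(g_3,g_4): lcm = ab². S = -11/6ab + ½a - ½b³ - ¼b² + 4.
  leading term ab: subtract (11/24b)·g_4 from -11/6ab + ½a - ½b³ - ¼b² + 4 → ½a - ½b³ + ⅔b² + 11/24b + 4
  leading term a: subtract (-⅛)·g_4 from ½a - ½b³ + ⅔b² + 11/24b + 4 → -½b³ + ⅔b² + 5/24b + 31/8
  leading term b³: no divisor's leading term divides it; move -½b³ to the remainder.
  leading term b²: no divisor's leading term divides it; move ⅔b² to the remainder.
  leading term b: no divisor's leading term divides it; move 5/24b to the remainder.
  leading term 1: no divisor's leading term divides it; move 31/8 to the remainder.
  remainder -½b³ + ⅔b² + 5/24b + 31/8 ≠ 0; add g_5 = -½b³ + ⅔b² + 5/24b + 31/8 to the basis.

The other S-polynomials (S(f_2,g_3), S(f_1,g_4), S(f_2,g_4), S(f_1,g_5), S(f_2,g_5), S(g_3,g_5), S(g_4,g_5)) all reduce to 0 modulo the current basis, so we have a Gröbner basis.
Inter-reduce: drop elements whose leading term is divisible by another's, tail-reduce, and make monic.

G = {a + ½b + ¼, b³ - 4/3b² - 5/12b - 31/4}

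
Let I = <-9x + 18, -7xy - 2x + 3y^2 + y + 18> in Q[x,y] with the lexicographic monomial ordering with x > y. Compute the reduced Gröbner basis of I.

f_1 = -9x + 18, LT = x.
f_2 = -7xy - 2x + 3y^2 + y + 18, LT = xy.

S(f_1,f_2): lcm = xy. S = -2/7x + 3/7y^2 - 13/7y + 18/7.
  leading term x: subtract (2/63)·f_1 from -2/7x + 3/7y^2 - 13/7y + 18/7 → 3/7y^2 - 13/7y + 2
  leading term y^2: no divisor's leading term divides it; move 3/7y^2 to the remainder.
  leading term y: no divisor's leading term divides it; move -13/7y to the remainder.
  leading term 1: no divisor's leading term divides it; move 2 to the remainder.
  remainder 3/7y^2 - 13/7y + 2 ≠ 0; add g_3 = 3/7y^2 - 13/7y + 2 to the basis.

The other S-polynomials (S(f_1,g_3), S(f_2,g_3)) all reduce to 0 modulo the current basis, so we have a Gröbner basis.
Inter-reduce: drop elements whose leading term is divisible by another's, tail-reduce, and make monic.

G = {x - 2, y^2 - 13/3y + 14/3}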